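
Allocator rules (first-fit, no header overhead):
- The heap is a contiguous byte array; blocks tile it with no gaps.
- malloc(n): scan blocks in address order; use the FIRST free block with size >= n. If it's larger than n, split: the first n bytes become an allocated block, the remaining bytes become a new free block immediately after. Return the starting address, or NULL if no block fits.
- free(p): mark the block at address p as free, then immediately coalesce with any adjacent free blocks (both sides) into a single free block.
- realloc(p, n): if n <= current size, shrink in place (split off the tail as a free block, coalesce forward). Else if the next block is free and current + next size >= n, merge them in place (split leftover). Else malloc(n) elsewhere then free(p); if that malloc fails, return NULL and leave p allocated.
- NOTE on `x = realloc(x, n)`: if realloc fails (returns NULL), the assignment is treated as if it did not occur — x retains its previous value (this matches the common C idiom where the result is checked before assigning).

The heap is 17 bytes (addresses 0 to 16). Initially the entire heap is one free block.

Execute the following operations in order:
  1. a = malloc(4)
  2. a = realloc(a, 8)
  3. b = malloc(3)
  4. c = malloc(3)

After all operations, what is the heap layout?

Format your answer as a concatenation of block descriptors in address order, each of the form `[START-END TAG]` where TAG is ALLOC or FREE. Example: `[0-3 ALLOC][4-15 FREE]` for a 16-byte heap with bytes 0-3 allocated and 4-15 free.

Answer: [0-7 ALLOC][8-10 ALLOC][11-13 ALLOC][14-16 FREE]

Derivation:
Op 1: a = malloc(4) -> a = 0; heap: [0-3 ALLOC][4-16 FREE]
Op 2: a = realloc(a, 8) -> a = 0; heap: [0-7 ALLOC][8-16 FREE]
Op 3: b = malloc(3) -> b = 8; heap: [0-7 ALLOC][8-10 ALLOC][11-16 FREE]
Op 4: c = malloc(3) -> c = 11; heap: [0-7 ALLOC][8-10 ALLOC][11-13 ALLOC][14-16 FREE]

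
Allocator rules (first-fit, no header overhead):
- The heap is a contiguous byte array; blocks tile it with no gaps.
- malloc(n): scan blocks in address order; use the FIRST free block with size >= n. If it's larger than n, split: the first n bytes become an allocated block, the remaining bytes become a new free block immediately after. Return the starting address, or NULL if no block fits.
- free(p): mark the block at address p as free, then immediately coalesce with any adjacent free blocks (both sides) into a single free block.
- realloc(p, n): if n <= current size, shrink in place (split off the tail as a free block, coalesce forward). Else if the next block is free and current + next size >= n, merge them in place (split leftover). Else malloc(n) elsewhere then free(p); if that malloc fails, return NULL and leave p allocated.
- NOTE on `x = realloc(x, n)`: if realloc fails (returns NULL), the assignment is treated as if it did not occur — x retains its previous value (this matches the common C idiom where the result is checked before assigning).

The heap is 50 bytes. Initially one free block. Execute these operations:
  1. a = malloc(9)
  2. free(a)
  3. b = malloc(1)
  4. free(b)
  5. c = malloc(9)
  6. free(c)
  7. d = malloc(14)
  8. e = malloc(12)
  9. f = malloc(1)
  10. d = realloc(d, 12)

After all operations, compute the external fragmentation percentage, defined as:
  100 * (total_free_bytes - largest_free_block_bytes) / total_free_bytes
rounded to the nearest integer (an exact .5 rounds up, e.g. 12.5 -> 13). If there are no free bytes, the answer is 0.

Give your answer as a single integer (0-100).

Op 1: a = malloc(9) -> a = 0; heap: [0-8 ALLOC][9-49 FREE]
Op 2: free(a) -> (freed a); heap: [0-49 FREE]
Op 3: b = malloc(1) -> b = 0; heap: [0-0 ALLOC][1-49 FREE]
Op 4: free(b) -> (freed b); heap: [0-49 FREE]
Op 5: c = malloc(9) -> c = 0; heap: [0-8 ALLOC][9-49 FREE]
Op 6: free(c) -> (freed c); heap: [0-49 FREE]
Op 7: d = malloc(14) -> d = 0; heap: [0-13 ALLOC][14-49 FREE]
Op 8: e = malloc(12) -> e = 14; heap: [0-13 ALLOC][14-25 ALLOC][26-49 FREE]
Op 9: f = malloc(1) -> f = 26; heap: [0-13 ALLOC][14-25 ALLOC][26-26 ALLOC][27-49 FREE]
Op 10: d = realloc(d, 12) -> d = 0; heap: [0-11 ALLOC][12-13 FREE][14-25 ALLOC][26-26 ALLOC][27-49 FREE]
Free blocks: [2 23] total_free=25 largest=23 -> 100*(25-23)/25 = 200/25 = 8

Answer: 8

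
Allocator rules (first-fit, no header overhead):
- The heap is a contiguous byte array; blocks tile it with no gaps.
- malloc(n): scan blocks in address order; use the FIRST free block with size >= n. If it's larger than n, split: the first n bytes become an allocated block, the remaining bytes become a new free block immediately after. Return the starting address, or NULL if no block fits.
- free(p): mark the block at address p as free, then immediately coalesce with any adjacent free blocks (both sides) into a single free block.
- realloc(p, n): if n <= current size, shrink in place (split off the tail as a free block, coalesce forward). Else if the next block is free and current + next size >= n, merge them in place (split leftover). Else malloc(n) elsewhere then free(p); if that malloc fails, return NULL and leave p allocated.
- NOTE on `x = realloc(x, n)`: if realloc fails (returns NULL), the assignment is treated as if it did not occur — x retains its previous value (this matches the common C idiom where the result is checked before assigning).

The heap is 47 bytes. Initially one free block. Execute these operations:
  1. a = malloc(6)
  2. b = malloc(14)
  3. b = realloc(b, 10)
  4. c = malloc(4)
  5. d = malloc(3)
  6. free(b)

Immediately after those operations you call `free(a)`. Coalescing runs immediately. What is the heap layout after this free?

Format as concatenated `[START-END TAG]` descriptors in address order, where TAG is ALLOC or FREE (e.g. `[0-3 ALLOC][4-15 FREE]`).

Op 1: a = malloc(6) -> a = 0; heap: [0-5 ALLOC][6-46 FREE]
Op 2: b = malloc(14) -> b = 6; heap: [0-5 ALLOC][6-19 ALLOC][20-46 FREE]
Op 3: b = realloc(b, 10) -> b = 6; heap: [0-5 ALLOC][6-15 ALLOC][16-46 FREE]
Op 4: c = malloc(4) -> c = 16; heap: [0-5 ALLOC][6-15 ALLOC][16-19 ALLOC][20-46 FREE]
Op 5: d = malloc(3) -> d = 20; heap: [0-5 ALLOC][6-15 ALLOC][16-19 ALLOC][20-22 ALLOC][23-46 FREE]
Op 6: free(b) -> (freed b); heap: [0-5 ALLOC][6-15 FREE][16-19 ALLOC][20-22 ALLOC][23-46 FREE]
free(a): a = 0 -> block [0-5 ALLOC]; mark free, coalesce with adjacent free neighbors -> [0-15 FREE][16-19 ALLOC][20-22 ALLOC][23-46 FREE]

Answer: [0-15 FREE][16-19 ALLOC][20-22 ALLOC][23-46 FREE]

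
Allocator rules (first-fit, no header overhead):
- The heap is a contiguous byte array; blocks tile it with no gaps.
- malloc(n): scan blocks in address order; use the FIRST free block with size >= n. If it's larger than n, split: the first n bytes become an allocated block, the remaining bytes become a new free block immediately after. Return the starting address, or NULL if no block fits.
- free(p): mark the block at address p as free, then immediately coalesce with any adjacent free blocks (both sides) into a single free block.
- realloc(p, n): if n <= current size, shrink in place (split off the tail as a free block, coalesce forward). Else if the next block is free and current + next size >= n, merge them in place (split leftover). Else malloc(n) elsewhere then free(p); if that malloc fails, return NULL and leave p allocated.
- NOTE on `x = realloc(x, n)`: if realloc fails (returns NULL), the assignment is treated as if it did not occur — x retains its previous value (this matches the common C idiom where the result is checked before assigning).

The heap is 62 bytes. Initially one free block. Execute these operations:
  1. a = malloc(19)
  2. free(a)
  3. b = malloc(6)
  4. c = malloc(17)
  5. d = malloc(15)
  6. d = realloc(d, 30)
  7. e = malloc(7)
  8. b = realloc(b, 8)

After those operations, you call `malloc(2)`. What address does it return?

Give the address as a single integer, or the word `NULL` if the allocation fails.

Op 1: a = malloc(19) -> a = 0; heap: [0-18 ALLOC][19-61 FREE]
Op 2: free(a) -> (freed a); heap: [0-61 FREE]
Op 3: b = malloc(6) -> b = 0; heap: [0-5 ALLOC][6-61 FREE]
Op 4: c = malloc(17) -> c = 6; heap: [0-5 ALLOC][6-22 ALLOC][23-61 FREE]
Op 5: d = malloc(15) -> d = 23; heap: [0-5 ALLOC][6-22 ALLOC][23-37 ALLOC][38-61 FREE]
Op 6: d = realloc(d, 30) -> d = 23; heap: [0-5 ALLOC][6-22 ALLOC][23-52 ALLOC][53-61 FREE]
Op 7: e = malloc(7) -> e = 53; heap: [0-5 ALLOC][6-22 ALLOC][23-52 ALLOC][53-59 ALLOC][60-61 FREE]
Op 8: b = realloc(b, 8) -> NULL (b unchanged); heap: [0-5 ALLOC][6-22 ALLOC][23-52 ALLOC][53-59 ALLOC][60-61 FREE]
malloc(2): first-fit scan over [0-5 ALLOC][6-22 ALLOC][23-52 ALLOC][53-59 ALLOC][60-61 FREE] -> 60

Answer: 60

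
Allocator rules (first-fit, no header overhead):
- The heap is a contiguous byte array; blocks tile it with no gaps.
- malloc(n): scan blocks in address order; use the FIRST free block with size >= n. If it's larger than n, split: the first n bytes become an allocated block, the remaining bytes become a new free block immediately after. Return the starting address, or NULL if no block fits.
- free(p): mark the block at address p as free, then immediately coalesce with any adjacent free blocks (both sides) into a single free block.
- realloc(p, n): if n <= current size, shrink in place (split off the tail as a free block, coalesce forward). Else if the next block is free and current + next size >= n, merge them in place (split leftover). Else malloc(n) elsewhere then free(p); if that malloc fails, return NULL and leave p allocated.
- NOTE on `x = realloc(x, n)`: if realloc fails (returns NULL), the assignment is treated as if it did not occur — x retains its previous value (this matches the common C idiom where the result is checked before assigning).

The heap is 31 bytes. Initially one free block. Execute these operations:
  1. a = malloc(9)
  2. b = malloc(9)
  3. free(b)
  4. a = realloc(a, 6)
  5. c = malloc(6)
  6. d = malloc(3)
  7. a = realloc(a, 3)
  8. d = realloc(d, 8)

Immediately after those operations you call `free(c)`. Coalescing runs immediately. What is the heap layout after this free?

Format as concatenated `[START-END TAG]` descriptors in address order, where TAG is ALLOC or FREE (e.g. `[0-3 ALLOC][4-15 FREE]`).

Answer: [0-2 ALLOC][3-11 FREE][12-19 ALLOC][20-30 FREE]

Derivation:
Op 1: a = malloc(9) -> a = 0; heap: [0-8 ALLOC][9-30 FREE]
Op 2: b = malloc(9) -> b = 9; heap: [0-8 ALLOC][9-17 ALLOC][18-30 FREE]
Op 3: free(b) -> (freed b); heap: [0-8 ALLOC][9-30 FREE]
Op 4: a = realloc(a, 6) -> a = 0; heap: [0-5 ALLOC][6-30 FREE]
Op 5: c = malloc(6) -> c = 6; heap: [0-5 ALLOC][6-11 ALLOC][12-30 FREE]
Op 6: d = malloc(3) -> d = 12; heap: [0-5 ALLOC][6-11 ALLOC][12-14 ALLOC][15-30 FREE]
Op 7: a = realloc(a, 3) -> a = 0; heap: [0-2 ALLOC][3-5 FREE][6-11 ALLOC][12-14 ALLOC][15-30 FREE]
Op 8: d = realloc(d, 8) -> d = 12; heap: [0-2 ALLOC][3-5 FREE][6-11 ALLOC][12-19 ALLOC][20-30 FREE]
free(c): c = 6 -> block [6-11 ALLOC]; mark free, coalesce with adjacent free neighbors -> [0-2 ALLOC][3-11 FREE][12-19 ALLOC][20-30 FREE]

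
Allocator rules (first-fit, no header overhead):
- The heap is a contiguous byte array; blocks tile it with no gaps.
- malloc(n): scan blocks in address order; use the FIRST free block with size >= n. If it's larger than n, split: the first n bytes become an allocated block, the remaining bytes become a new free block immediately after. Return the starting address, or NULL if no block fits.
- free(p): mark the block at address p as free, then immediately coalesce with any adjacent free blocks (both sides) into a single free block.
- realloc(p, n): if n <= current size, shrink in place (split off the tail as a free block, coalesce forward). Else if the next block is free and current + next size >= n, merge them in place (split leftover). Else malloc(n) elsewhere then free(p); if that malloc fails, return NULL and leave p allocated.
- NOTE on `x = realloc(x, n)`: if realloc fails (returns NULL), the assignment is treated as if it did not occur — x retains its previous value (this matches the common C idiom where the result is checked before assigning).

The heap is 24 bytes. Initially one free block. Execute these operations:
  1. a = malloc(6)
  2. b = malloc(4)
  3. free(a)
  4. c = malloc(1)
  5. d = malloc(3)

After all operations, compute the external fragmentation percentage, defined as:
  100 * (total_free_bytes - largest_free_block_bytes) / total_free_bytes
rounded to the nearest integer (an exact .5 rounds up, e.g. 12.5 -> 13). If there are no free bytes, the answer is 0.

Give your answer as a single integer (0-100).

Answer: 13

Derivation:
Op 1: a = malloc(6) -> a = 0; heap: [0-5 ALLOC][6-23 FREE]
Op 2: b = malloc(4) -> b = 6; heap: [0-5 ALLOC][6-9 ALLOC][10-23 FREE]
Op 3: free(a) -> (freed a); heap: [0-5 FREE][6-9 ALLOC][10-23 FREE]
Op 4: c = malloc(1) -> c = 0; heap: [0-0 ALLOC][1-5 FREE][6-9 ALLOC][10-23 FREE]
Op 5: d = malloc(3) -> d = 1; heap: [0-0 ALLOC][1-3 ALLOC][4-5 FREE][6-9 ALLOC][10-23 FREE]
Free blocks: [2 14] total_free=16 largest=14 -> 100*(16-14)/16 = 200/16 = 12.5 -> rounds to 13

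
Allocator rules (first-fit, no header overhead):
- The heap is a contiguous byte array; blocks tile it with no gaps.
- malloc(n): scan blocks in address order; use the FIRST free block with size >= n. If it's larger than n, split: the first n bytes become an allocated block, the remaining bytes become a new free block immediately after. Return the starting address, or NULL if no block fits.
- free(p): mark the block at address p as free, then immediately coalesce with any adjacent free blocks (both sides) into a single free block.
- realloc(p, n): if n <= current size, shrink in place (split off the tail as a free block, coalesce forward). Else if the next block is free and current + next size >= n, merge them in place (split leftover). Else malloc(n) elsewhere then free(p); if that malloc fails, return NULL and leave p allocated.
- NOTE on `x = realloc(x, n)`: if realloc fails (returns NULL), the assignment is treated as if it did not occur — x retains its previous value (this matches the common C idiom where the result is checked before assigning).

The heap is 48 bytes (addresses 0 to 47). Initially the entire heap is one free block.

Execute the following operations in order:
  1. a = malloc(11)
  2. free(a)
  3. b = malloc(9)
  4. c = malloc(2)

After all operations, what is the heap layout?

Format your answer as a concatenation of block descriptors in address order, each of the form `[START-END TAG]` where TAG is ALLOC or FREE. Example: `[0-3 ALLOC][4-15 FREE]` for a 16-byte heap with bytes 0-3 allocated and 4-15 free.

Answer: [0-8 ALLOC][9-10 ALLOC][11-47 FREE]

Derivation:
Op 1: a = malloc(11) -> a = 0; heap: [0-10 ALLOC][11-47 FREE]
Op 2: free(a) -> (freed a); heap: [0-47 FREE]
Op 3: b = malloc(9) -> b = 0; heap: [0-8 ALLOC][9-47 FREE]
Op 4: c = malloc(2) -> c = 9; heap: [0-8 ALLOC][9-10 ALLOC][11-47 FREE]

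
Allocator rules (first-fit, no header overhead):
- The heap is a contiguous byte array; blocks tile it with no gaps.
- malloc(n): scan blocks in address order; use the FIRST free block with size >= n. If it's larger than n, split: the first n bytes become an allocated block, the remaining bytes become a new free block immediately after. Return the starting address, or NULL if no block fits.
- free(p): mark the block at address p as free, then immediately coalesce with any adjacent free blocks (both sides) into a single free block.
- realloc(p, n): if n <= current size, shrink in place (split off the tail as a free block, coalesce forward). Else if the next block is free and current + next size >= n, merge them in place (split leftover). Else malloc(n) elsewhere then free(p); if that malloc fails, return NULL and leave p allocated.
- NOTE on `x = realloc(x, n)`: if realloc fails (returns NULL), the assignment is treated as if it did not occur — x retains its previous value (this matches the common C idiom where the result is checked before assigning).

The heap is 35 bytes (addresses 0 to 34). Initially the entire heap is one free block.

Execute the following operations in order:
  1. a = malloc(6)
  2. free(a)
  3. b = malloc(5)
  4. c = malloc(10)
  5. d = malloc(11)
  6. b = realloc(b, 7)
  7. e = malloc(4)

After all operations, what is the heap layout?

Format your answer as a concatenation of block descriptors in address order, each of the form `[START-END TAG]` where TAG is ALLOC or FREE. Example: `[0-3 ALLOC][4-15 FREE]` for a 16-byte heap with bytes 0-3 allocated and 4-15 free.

Answer: [0-3 ALLOC][4-4 FREE][5-14 ALLOC][15-25 ALLOC][26-32 ALLOC][33-34 FREE]

Derivation:
Op 1: a = malloc(6) -> a = 0; heap: [0-5 ALLOC][6-34 FREE]
Op 2: free(a) -> (freed a); heap: [0-34 FREE]
Op 3: b = malloc(5) -> b = 0; heap: [0-4 ALLOC][5-34 FREE]
Op 4: c = malloc(10) -> c = 5; heap: [0-4 ALLOC][5-14 ALLOC][15-34 FREE]
Op 5: d = malloc(11) -> d = 15; heap: [0-4 ALLOC][5-14 ALLOC][15-25 ALLOC][26-34 FREE]
Op 6: b = realloc(b, 7) -> b = 26; heap: [0-4 FREE][5-14 ALLOC][15-25 ALLOC][26-32 ALLOC][33-34 FREE]
Op 7: e = malloc(4) -> e = 0; heap: [0-3 ALLOC][4-4 FREE][5-14 ALLOC][15-25 ALLOC][26-32 ALLOC][33-34 FREE]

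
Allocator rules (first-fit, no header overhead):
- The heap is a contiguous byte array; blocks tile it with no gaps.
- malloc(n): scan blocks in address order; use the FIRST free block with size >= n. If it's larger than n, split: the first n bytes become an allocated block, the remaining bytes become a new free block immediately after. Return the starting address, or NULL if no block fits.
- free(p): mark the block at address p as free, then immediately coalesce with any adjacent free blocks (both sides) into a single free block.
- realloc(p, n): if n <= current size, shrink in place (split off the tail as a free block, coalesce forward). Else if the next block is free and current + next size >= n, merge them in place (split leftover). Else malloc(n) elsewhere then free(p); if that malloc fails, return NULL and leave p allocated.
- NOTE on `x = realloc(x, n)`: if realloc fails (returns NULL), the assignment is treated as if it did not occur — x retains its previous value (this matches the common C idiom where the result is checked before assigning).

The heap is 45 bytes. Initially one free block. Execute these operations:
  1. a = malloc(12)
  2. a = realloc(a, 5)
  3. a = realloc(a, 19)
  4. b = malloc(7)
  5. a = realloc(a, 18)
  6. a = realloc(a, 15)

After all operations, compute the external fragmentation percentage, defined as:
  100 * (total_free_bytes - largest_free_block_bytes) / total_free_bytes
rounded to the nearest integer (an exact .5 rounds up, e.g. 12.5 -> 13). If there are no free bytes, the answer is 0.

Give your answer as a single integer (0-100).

Op 1: a = malloc(12) -> a = 0; heap: [0-11 ALLOC][12-44 FREE]
Op 2: a = realloc(a, 5) -> a = 0; heap: [0-4 ALLOC][5-44 FREE]
Op 3: a = realloc(a, 19) -> a = 0; heap: [0-18 ALLOC][19-44 FREE]
Op 4: b = malloc(7) -> b = 19; heap: [0-18 ALLOC][19-25 ALLOC][26-44 FREE]
Op 5: a = realloc(a, 18) -> a = 0; heap: [0-17 ALLOC][18-18 FREE][19-25 ALLOC][26-44 FREE]
Op 6: a = realloc(a, 15) -> a = 0; heap: [0-14 ALLOC][15-18 FREE][19-25 ALLOC][26-44 FREE]
Free blocks: [4 19] total_free=23 largest=19 -> 100*(23-19)/23 = 400/23 ≈ 17.391 -> rounds to 17

Answer: 17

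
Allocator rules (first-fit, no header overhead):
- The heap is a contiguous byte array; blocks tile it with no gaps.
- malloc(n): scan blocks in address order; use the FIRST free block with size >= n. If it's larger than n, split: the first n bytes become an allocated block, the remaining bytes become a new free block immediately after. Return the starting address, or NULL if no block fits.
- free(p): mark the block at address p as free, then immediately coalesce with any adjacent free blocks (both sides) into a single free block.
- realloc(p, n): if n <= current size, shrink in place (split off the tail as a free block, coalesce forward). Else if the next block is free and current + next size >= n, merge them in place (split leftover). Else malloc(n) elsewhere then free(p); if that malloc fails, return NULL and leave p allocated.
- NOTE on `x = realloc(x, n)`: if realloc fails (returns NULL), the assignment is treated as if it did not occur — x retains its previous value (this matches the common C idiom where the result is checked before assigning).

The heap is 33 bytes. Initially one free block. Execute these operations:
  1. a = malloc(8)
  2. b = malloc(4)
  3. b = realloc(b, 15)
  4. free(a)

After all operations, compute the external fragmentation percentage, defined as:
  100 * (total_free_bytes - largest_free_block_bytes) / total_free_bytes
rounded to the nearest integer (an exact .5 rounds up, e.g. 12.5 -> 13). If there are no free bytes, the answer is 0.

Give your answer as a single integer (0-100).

Answer: 44

Derivation:
Op 1: a = malloc(8) -> a = 0; heap: [0-7 ALLOC][8-32 FREE]
Op 2: b = malloc(4) -> b = 8; heap: [0-7 ALLOC][8-11 ALLOC][12-32 FREE]
Op 3: b = realloc(b, 15) -> b = 8; heap: [0-7 ALLOC][8-22 ALLOC][23-32 FREE]
Op 4: free(a) -> (freed a); heap: [0-7 FREE][8-22 ALLOC][23-32 FREE]
Free blocks: [8 10] total_free=18 largest=10 -> 100*(18-10)/18 = 800/18 ≈ 44.444 -> rounds to 44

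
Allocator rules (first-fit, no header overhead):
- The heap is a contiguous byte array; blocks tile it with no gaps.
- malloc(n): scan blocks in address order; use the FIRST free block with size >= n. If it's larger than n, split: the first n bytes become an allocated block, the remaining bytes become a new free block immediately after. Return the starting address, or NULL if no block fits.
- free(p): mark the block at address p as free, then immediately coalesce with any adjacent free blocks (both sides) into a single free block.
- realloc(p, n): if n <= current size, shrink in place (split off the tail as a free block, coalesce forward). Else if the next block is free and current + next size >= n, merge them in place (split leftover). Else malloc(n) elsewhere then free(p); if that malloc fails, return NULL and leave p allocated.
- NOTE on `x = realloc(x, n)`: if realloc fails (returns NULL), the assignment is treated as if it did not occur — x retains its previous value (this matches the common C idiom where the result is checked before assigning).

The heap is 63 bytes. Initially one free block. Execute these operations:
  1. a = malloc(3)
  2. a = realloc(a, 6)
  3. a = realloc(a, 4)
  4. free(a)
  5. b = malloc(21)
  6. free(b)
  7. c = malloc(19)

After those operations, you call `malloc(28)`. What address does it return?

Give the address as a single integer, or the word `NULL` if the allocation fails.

Answer: 19

Derivation:
Op 1: a = malloc(3) -> a = 0; heap: [0-2 ALLOC][3-62 FREE]
Op 2: a = realloc(a, 6) -> a = 0; heap: [0-5 ALLOC][6-62 FREE]
Op 3: a = realloc(a, 4) -> a = 0; heap: [0-3 ALLOC][4-62 FREE]
Op 4: free(a) -> (freed a); heap: [0-62 FREE]
Op 5: b = malloc(21) -> b = 0; heap: [0-20 ALLOC][21-62 FREE]
Op 6: free(b) -> (freed b); heap: [0-62 FREE]
Op 7: c = malloc(19) -> c = 0; heap: [0-18 ALLOC][19-62 FREE]
malloc(28): first-fit scan over [0-18 ALLOC][19-62 FREE] -> 19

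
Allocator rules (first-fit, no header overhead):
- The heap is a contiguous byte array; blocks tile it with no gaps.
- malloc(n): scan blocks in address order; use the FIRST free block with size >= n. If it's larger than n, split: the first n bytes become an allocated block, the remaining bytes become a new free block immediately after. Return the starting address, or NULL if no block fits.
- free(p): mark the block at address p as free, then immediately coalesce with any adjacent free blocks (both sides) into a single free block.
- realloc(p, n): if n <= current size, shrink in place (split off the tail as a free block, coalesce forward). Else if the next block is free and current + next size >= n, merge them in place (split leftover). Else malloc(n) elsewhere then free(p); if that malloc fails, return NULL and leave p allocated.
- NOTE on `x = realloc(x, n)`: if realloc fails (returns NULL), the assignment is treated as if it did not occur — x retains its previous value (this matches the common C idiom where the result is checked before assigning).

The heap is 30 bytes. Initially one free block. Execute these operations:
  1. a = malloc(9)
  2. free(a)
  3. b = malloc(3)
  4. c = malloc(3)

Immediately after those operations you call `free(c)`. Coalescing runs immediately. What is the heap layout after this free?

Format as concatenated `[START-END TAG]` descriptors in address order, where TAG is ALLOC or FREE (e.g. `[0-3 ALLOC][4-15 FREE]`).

Op 1: a = malloc(9) -> a = 0; heap: [0-8 ALLOC][9-29 FREE]
Op 2: free(a) -> (freed a); heap: [0-29 FREE]
Op 3: b = malloc(3) -> b = 0; heap: [0-2 ALLOC][3-29 FREE]
Op 4: c = malloc(3) -> c = 3; heap: [0-2 ALLOC][3-5 ALLOC][6-29 FREE]
free(c): c = 3 -> block [3-5 ALLOC]; mark free, coalesce with adjacent free neighbors -> [0-2 ALLOC][3-29 FREE]

Answer: [0-2 ALLOC][3-29 FREE]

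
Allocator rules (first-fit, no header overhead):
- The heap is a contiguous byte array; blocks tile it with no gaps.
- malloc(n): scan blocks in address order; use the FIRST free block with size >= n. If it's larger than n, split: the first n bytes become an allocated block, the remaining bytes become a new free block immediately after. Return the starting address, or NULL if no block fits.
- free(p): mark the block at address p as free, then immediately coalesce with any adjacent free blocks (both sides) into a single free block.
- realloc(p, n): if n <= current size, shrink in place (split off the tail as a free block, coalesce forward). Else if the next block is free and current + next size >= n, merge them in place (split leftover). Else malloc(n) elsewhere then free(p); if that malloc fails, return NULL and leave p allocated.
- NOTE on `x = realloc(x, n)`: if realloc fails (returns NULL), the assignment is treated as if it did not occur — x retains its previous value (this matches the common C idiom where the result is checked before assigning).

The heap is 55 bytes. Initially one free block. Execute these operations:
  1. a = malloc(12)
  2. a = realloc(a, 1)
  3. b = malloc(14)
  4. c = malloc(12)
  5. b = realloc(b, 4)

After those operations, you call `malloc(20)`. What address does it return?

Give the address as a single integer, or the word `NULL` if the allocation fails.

Answer: 27

Derivation:
Op 1: a = malloc(12) -> a = 0; heap: [0-11 ALLOC][12-54 FREE]
Op 2: a = realloc(a, 1) -> a = 0; heap: [0-0 ALLOC][1-54 FREE]
Op 3: b = malloc(14) -> b = 1; heap: [0-0 ALLOC][1-14 ALLOC][15-54 FREE]
Op 4: c = malloc(12) -> c = 15; heap: [0-0 ALLOC][1-14 ALLOC][15-26 ALLOC][27-54 FREE]
Op 5: b = realloc(b, 4) -> b = 1; heap: [0-0 ALLOC][1-4 ALLOC][5-14 FREE][15-26 ALLOC][27-54 FREE]
malloc(20): first-fit scan over [0-0 ALLOC][1-4 ALLOC][5-14 FREE][15-26 ALLOC][27-54 FREE] -> 27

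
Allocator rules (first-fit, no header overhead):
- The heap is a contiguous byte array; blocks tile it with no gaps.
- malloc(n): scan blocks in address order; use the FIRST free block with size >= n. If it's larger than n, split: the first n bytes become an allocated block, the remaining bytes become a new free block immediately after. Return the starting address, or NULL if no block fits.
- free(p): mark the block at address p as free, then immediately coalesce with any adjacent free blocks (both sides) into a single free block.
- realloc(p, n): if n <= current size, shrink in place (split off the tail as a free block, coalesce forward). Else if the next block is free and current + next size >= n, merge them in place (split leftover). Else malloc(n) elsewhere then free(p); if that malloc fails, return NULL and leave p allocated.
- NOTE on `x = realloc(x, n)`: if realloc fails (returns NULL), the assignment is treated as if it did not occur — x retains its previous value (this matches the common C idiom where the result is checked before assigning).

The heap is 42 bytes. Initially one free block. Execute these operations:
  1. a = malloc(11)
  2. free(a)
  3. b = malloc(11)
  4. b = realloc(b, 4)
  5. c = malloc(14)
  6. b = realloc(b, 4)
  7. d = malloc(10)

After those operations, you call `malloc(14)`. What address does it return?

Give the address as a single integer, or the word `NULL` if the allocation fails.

Op 1: a = malloc(11) -> a = 0; heap: [0-10 ALLOC][11-41 FREE]
Op 2: free(a) -> (freed a); heap: [0-41 FREE]
Op 3: b = malloc(11) -> b = 0; heap: [0-10 ALLOC][11-41 FREE]
Op 4: b = realloc(b, 4) -> b = 0; heap: [0-3 ALLOC][4-41 FREE]
Op 5: c = malloc(14) -> c = 4; heap: [0-3 ALLOC][4-17 ALLOC][18-41 FREE]
Op 6: b = realloc(b, 4) -> b = 0; heap: [0-3 ALLOC][4-17 ALLOC][18-41 FREE]
Op 7: d = malloc(10) -> d = 18; heap: [0-3 ALLOC][4-17 ALLOC][18-27 ALLOC][28-41 FREE]
malloc(14): first-fit scan over [0-3 ALLOC][4-17 ALLOC][18-27 ALLOC][28-41 FREE] -> 28

Answer: 28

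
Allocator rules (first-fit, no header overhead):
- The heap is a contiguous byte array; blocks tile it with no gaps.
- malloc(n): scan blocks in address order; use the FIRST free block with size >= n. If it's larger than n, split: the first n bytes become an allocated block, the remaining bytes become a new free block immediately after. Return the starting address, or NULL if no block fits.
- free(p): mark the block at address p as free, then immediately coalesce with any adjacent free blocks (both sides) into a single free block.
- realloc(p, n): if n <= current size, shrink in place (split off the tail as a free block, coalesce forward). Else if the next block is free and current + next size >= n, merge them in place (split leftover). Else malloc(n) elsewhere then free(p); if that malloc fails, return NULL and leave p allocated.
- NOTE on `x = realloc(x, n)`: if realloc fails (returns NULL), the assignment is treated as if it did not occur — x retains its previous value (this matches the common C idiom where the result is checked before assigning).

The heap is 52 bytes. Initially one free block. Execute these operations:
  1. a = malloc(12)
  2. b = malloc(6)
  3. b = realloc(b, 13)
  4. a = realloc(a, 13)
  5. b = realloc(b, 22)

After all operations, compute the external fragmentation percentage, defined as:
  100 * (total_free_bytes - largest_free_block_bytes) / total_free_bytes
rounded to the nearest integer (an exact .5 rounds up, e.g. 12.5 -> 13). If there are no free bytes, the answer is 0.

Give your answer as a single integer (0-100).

Op 1: a = malloc(12) -> a = 0; heap: [0-11 ALLOC][12-51 FREE]
Op 2: b = malloc(6) -> b = 12; heap: [0-11 ALLOC][12-17 ALLOC][18-51 FREE]
Op 3: b = realloc(b, 13) -> b = 12; heap: [0-11 ALLOC][12-24 ALLOC][25-51 FREE]
Op 4: a = realloc(a, 13) -> a = 25; heap: [0-11 FREE][12-24 ALLOC][25-37 ALLOC][38-51 FREE]
Op 5: b = realloc(b, 22) -> NULL (b unchanged); heap: [0-11 FREE][12-24 ALLOC][25-37 ALLOC][38-51 FREE]
Free blocks: [12 14] total_free=26 largest=14 -> 100*(26-14)/26 = 1200/26 ≈ 46.154 -> rounds to 46

Answer: 46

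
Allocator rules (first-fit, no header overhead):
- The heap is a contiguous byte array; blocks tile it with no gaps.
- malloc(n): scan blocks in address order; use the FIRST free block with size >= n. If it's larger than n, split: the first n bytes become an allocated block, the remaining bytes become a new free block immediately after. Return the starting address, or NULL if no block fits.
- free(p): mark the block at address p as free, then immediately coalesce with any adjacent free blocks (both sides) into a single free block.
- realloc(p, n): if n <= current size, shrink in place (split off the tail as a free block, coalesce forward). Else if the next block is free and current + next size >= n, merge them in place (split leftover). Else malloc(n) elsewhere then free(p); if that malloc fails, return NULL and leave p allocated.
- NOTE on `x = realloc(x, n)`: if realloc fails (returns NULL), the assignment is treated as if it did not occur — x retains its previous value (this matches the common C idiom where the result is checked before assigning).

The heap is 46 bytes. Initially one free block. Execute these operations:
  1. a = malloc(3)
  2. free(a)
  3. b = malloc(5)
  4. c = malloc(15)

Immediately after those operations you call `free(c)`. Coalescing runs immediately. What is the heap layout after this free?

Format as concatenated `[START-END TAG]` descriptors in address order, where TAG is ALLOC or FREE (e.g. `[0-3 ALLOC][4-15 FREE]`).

Answer: [0-4 ALLOC][5-45 FREE]

Derivation:
Op 1: a = malloc(3) -> a = 0; heap: [0-2 ALLOC][3-45 FREE]
Op 2: free(a) -> (freed a); heap: [0-45 FREE]
Op 3: b = malloc(5) -> b = 0; heap: [0-4 ALLOC][5-45 FREE]
Op 4: c = malloc(15) -> c = 5; heap: [0-4 ALLOC][5-19 ALLOC][20-45 FREE]
free(c): c = 5 -> block [5-19 ALLOC]; mark free, coalesce with adjacent free neighbors -> [0-4 ALLOC][5-45 FREE]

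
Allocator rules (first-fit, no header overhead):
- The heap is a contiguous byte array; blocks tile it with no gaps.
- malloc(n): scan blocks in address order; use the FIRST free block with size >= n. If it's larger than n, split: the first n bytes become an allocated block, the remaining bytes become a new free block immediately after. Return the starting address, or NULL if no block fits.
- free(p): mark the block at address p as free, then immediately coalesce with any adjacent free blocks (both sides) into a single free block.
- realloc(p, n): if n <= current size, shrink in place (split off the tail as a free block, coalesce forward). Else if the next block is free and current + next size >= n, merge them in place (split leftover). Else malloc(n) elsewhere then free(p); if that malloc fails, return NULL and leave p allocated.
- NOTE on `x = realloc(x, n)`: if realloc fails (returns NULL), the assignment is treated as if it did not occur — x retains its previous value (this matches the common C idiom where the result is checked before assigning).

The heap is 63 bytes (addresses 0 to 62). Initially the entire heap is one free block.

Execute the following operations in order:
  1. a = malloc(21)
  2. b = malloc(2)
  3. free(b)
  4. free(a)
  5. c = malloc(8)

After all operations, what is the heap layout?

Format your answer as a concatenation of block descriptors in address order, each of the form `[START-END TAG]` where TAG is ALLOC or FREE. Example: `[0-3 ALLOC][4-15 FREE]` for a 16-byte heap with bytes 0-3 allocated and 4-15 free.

Answer: [0-7 ALLOC][8-62 FREE]

Derivation:
Op 1: a = malloc(21) -> a = 0; heap: [0-20 ALLOC][21-62 FREE]
Op 2: b = malloc(2) -> b = 21; heap: [0-20 ALLOC][21-22 ALLOC][23-62 FREE]
Op 3: free(b) -> (freed b); heap: [0-20 ALLOC][21-62 FREE]
Op 4: free(a) -> (freed a); heap: [0-62 FREE]
Op 5: c = malloc(8) -> c = 0; heap: [0-7 ALLOC][8-62 FREE]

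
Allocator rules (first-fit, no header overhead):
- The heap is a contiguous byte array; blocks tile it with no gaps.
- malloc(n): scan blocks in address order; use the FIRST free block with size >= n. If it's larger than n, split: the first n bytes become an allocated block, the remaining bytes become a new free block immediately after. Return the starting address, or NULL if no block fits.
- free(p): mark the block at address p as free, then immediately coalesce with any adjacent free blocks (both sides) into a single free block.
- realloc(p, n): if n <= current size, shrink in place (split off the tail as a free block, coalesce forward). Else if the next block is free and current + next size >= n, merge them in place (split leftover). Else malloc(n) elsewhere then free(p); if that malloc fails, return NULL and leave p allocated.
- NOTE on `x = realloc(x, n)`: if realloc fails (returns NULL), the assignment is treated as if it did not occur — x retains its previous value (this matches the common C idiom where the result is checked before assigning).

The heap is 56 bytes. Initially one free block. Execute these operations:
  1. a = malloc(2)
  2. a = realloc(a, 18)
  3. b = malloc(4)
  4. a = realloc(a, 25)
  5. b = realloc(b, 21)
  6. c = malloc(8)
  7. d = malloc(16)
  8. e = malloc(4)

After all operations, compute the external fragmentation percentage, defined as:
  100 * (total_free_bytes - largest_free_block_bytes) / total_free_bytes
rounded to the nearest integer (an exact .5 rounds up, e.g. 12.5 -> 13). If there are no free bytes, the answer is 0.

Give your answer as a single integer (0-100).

Op 1: a = malloc(2) -> a = 0; heap: [0-1 ALLOC][2-55 FREE]
Op 2: a = realloc(a, 18) -> a = 0; heap: [0-17 ALLOC][18-55 FREE]
Op 3: b = malloc(4) -> b = 18; heap: [0-17 ALLOC][18-21 ALLOC][22-55 FREE]
Op 4: a = realloc(a, 25) -> a = 22; heap: [0-17 FREE][18-21 ALLOC][22-46 ALLOC][47-55 FREE]
Op 5: b = realloc(b, 21) -> NULL (b unchanged); heap: [0-17 FREE][18-21 ALLOC][22-46 ALLOC][47-55 FREE]
Op 6: c = malloc(8) -> c = 0; heap: [0-7 ALLOC][8-17 FREE][18-21 ALLOC][22-46 ALLOC][47-55 FREE]
Op 7: d = malloc(16) -> d = NULL; heap: [0-7 ALLOC][8-17 FREE][18-21 ALLOC][22-46 ALLOC][47-55 FREE]
Op 8: e = malloc(4) -> e = 8; heap: [0-7 ALLOC][8-11 ALLOC][12-17 FREE][18-21 ALLOC][22-46 ALLOC][47-55 FREE]
Free blocks: [6 9] total_free=15 largest=9 -> 100*(15-9)/15 = 600/15 = 40

Answer: 40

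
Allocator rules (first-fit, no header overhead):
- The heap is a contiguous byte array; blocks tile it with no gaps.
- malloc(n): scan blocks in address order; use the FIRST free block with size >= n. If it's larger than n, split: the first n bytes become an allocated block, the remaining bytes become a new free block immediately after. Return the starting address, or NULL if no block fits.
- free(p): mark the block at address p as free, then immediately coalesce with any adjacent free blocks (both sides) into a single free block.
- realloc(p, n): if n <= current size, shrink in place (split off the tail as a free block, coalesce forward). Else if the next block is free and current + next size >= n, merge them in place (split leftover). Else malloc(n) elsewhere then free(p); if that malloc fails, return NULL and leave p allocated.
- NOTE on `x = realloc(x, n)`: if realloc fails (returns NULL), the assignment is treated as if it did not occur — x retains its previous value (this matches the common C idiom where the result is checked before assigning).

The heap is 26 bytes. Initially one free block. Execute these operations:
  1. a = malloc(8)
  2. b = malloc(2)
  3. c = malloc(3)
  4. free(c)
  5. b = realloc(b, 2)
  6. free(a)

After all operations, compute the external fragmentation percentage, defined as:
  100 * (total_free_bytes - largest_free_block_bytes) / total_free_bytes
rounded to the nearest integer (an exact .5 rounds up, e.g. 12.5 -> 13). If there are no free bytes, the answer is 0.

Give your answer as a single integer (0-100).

Answer: 33

Derivation:
Op 1: a = malloc(8) -> a = 0; heap: [0-7 ALLOC][8-25 FREE]
Op 2: b = malloc(2) -> b = 8; heap: [0-7 ALLOC][8-9 ALLOC][10-25 FREE]
Op 3: c = malloc(3) -> c = 10; heap: [0-7 ALLOC][8-9 ALLOC][10-12 ALLOC][13-25 FREE]
Op 4: free(c) -> (freed c); heap: [0-7 ALLOC][8-9 ALLOC][10-25 FREE]
Op 5: b = realloc(b, 2) -> b = 8; heap: [0-7 ALLOC][8-9 ALLOC][10-25 FREE]
Op 6: free(a) -> (freed a); heap: [0-7 FREE][8-9 ALLOC][10-25 FREE]
Free blocks: [8 16] total_free=24 largest=16 -> 100*(24-16)/24 = 800/24 ≈ 33.333 -> rounds to 33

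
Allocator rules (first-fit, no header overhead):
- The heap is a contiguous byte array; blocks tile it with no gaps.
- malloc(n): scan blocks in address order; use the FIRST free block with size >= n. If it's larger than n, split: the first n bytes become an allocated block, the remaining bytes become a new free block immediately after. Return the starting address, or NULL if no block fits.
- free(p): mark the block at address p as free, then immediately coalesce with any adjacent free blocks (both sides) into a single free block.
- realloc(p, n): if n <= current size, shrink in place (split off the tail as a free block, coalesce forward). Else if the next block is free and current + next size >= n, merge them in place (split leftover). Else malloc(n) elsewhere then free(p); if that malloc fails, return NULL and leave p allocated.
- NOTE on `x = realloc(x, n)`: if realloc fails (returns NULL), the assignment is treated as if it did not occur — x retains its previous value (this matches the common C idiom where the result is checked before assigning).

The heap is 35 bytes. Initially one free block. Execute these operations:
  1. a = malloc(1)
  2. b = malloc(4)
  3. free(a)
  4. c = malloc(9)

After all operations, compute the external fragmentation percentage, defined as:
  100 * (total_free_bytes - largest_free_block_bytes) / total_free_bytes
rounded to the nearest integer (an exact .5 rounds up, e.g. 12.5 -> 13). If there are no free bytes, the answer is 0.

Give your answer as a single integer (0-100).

Op 1: a = malloc(1) -> a = 0; heap: [0-0 ALLOC][1-34 FREE]
Op 2: b = malloc(4) -> b = 1; heap: [0-0 ALLOC][1-4 ALLOC][5-34 FREE]
Op 3: free(a) -> (freed a); heap: [0-0 FREE][1-4 ALLOC][5-34 FREE]
Op 4: c = malloc(9) -> c = 5; heap: [0-0 FREE][1-4 ALLOC][5-13 ALLOC][14-34 FREE]
Free blocks: [1 21] total_free=22 largest=21 -> 100*(22-21)/22 = 100/22 ≈ 4.545 -> rounds to 5

Answer: 5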